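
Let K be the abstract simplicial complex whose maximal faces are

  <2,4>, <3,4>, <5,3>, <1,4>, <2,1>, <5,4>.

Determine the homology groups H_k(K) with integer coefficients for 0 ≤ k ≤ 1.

K has 5 vertices, 6 edges.
rank ∂_0 = 0, rank ∂_1 = 4 ⇒ b_0 = 5 − 0 − 4 = 1; all invariant factors of ∂_1 are 1 so no torsion. So H_0 = Z.
rank ∂_1 = 4, rank ∂_2 = 0 ⇒ b_1 = 6 − 4 − 0 = 2. So H_1 = Z^2.

H_0 = Z,  H_1 = Z^2.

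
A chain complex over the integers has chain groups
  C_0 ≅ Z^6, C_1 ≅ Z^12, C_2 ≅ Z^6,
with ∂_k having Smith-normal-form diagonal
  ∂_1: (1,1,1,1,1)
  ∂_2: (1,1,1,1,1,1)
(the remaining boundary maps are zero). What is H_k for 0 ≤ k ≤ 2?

H_0: b_0 = 6 − 0 − 5 = 1; torsion from ∂_1 factors > 1: none. So H_0 ≅ Z.
H_1: b_1 = 12 − 5 − 6 = 1; torsion from ∂_2 factors > 1: none. So H_1 ≅ Z.
H_2: b_2 = 6 − 6 − 0 = 0; torsion from ∂_3 factors > 1: none. So H_2 ≅ 0.

H_0 ≅ Z,  H_1 ≅ Z,  H_2 = 0.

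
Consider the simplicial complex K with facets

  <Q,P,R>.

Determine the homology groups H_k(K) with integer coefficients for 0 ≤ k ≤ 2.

H_0 ≅ Z,  H_1 = 0,  H_2 = 0.

Order the vertices as P < Q < R. Listing each simplex with vertices in this order, K has dimension 2 with simplices:

  0-simplices (3): P, Q, R
  1-simplices (3): PQ, PR, QR
  2-simplices (1): PQR

Hence C_0 ≅ Z^3, C_1 ≅ Z^3, C_2 ≅ Z^1.

The boundary map ∂_1: C_1 → C_0 maps an edge to its endpoints' difference, ∂[p,q] = q − p. For instance
  ∂PR = R − P.
The resulting 3×3 matrix has rank 2, and its Smith normal form has invariant factors (1,1).

Boundary ∂_2: C_2 → C_1 sends each 2-simplex [p,q,r] to [q,r] − [p,r] + [p,q]. For instance
  ∂PQR = QR − PR + PQ.
The 3×1 boundary matrix has rank 1 and Smith normal form diag(1).

Computing H_k = (kernel of ∂_k) / (image of ∂_{k+1}):

  H_0: rank C_0 − rank ∂_1 = 3 − 2 = 1, and the invariant factors of ∂_1 are all 1, so H_0 ≅ Z.
  H_1: rank ker ∂_1 − rank ∂_2 = (3 − 2) − 1 = 0, and the invariant factors of ∂_2 are all 1, so H_1 ≅ 0.
  H_2: rank ker ∂_2 − rank ∂_3 = (1 − 1) − 0 = 0, and there is no ∂_3, so H_2 ≅ 0.

As a check, the Euler characteristic is 3 − 3 + 1 = 1, which agrees with 1 − 0 + 0 = 1.
(K is a triangulation of the 2-simplex.)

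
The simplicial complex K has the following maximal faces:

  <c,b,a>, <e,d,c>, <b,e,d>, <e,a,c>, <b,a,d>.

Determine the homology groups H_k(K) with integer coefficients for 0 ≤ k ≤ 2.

We work with the vertex ordering a < b < c < d < e. The simplices of K, each written with vertices in increasing order, are:

  0-simplices (5): a, b, c, d, e
  1-simplices (10): ab, ac, ad, ae, bc, bd, be, cd, ce, de
  2-simplices (5): abc, abd, ace, bde, cde

giving chain groups C_0 ≅ Z^5, C_1 ≅ Z^10, C_2 ≅ Z^5.

The boundary map ∂_1: C_1 → C_0 sends each edge [p,q] (with p < q) to q − p. For instance
  ∂de = e − d.
The 5×10 boundary matrix has rank 4 and Smith normal form diag(1,1,1,1).

∂_2: C_2 → C_1 maps a triangle to the signed sum of its edges. For instance
  ∂ace = ce − ae + ac,
  ∂cde = de − ce + cd.
The 10×5 boundary matrix has rank 5 and Smith normal form diag(1,1,1,1,1).

From H_k ≅ ker(∂_k) / im(∂_{k+1}) we obtain:

  H_0: rank C_0 − rank ∂_1 = 5 − 4 = 1, and the invariant factors of ∂_1 are all 1, so H_0 = Z.
  H_1: rank ker ∂_1 − rank ∂_2 = (10 − 4) − 5 = 1, and the invariant factors of ∂_2 are all 1, so H_1 = Z.
  H_2: rank ker ∂_2 − rank ∂_3 = (5 − 5) − 0 = 0, and there is no ∂_3, so H_2 = 0.

As a check, the Euler characteristic is 5 − 10 + 5 = 0, which agrees with 1 − 1 + 0 = 0.

H_0 = Z,  H_1 = Z,  H_2 = 0.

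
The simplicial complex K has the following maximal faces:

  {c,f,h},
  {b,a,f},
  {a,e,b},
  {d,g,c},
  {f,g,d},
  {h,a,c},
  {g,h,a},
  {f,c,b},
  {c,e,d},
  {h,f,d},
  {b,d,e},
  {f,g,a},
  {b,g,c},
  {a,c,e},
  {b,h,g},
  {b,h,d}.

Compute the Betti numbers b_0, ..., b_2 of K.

Take the total order a < b < c < d < e < f < g < h on the vertex set. Then K (dimension 2) consists of the simplices:

  0-simplices (8): a, b, c, d, e, f, g, h
  1-simplices (24): ab, ac, ae, af, ag, ah, bc, bd, be, bf, bg, bh, cd, ce, cf, cg, ch, de, df, dg, dh, fg, fh, gh
  2-simplices (16): abe, abf, ace, ach, afg, agh, bcf, bcg, bde, bdh, bgh, cde, cdg, cfh, dfg, dfh

Hence C_0 ≅ Z^8, C_1 ≅ Z^24, C_2 ≅ Z^16.

The boundary map ∂_1: C_1 → C_0 is given by ∂[p,q] = [q] − [p]. For instance
  ∂dg = g − d.
The resulting 8×24 matrix has rank 7, and its Smith normal form has invariant factors (1,1,1,1,1,1,1).

The boundary map ∂_2: C_2 → C_1 acts by ∂[p,q,r] = [q,r] − [p,r] + [p,q]. For instance
  ∂bgh = gh − bh + bg,
  ∂dfh = fh − dh + df.
The 24×16 boundary matrix has rank 15 and Smith normal form diag(1,1,1,1,1,1,1,1,1,1,1,1,1,1,1).

Computing H_k = (kernel of ∂_k) / (image of ∂_{k+1}):

  H_0: rank C_0 − rank ∂_1 = 8 − 7 = 1, and the invariant factors of ∂_1 are all 1, so H_0 = Z.
  H_1: rank ker ∂_1 − rank ∂_2 = (24 − 7) − 15 = 2, and the invariant factors of ∂_2 are all 1, so H_1 = Z^2.
  H_2: rank ker ∂_2 − rank ∂_3 = (16 − 15) − 0 = 1, and there is no ∂_3, so H_2 = Z.

Hence the Betti numbers are b_0 = 1, b_1 = 2, b_2 = 1.

b_0 = 1, b_1 = 2, b_2 = 1.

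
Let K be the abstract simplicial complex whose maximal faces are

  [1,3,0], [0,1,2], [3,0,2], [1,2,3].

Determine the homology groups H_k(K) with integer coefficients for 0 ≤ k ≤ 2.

K has 4 vertices, 6 edges, 4 triangles.
rank ∂_0 = 0, rank ∂_1 = 3 ⇒ b_0 = 4 − 0 − 3 = 1; all invariant factors of ∂_1 are 1 so no torsion. So H_0 = Z.
rank ∂_1 = 3, rank ∂_2 = 3 ⇒ b_1 = 6 − 3 − 3 = 0; all invariant factors of ∂_2 are 1 so no torsion. So H_1 = 0.
rank ∂_2 = 3, rank ∂_3 = 0 ⇒ b_2 = 4 − 3 − 0 = 1. So H_2 = Z.

H_0 = Z,  H_1 = 0,  H_2 = Z.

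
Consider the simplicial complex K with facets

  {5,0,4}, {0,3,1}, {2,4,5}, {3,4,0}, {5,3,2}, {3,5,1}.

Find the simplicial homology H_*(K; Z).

Take the total order 0 < 1 < 2 < 3 < 4 < 5 on the vertex set. Then K (dimension 2) consists of the simplices:

  0-simplices (6): [0], [1], [2], [3], [4], [5]
  1-simplices (12): [0,1], [0,3], [0,4], [0,5], [1,3], [1,5], [2,3], [2,4], [2,5], [3,4], [3,5], [4,5]
  2-simplices (6): [0,1,3], [0,3,4], [0,4,5], [1,3,5], [2,3,5], [2,4,5]

so the chain groups are C_0 ≅ Z^6, C_1 ≅ Z^12, C_2 ≅ Z^6.

∂_1: C_1 → C_0 maps an edge to its endpoints' difference, ∂[p,q] = q − p.
This gives a 6×12 integer matrix of rank 5; reducing to Smith normal form yields diagonal entries (1,1,1,1,1).

Boundary ∂_2: C_2 → C_1 maps a triangle to the signed sum of its edges. For instance
  ∂[2,3,5] = [3,5] − [2,5] + [2,3],
  ∂[1,3,5] = [3,5] − [1,5] + [1,3].
The resulting 12×6 matrix has rank 6, and its Smith normal form has invariant factors (1,1,1,1,1,1).

Computing H_k = (kernel of ∂_k) / (image of ∂_{k+1}):

  H_0: rank C_0 − rank ∂_1 = 6 − 5 = 1, and the invariant factors of ∂_1 are all 1, so H_0 = Z.
  H_1: rank ker ∂_1 − rank ∂_2 = (12 − 5) − 6 = 1, and the invariant factors of ∂_2 are all 1, so H_1 = Z.
  H_2: rank ker ∂_2 − rank ∂_3 = (6 − 6) − 0 = 0, and there is no ∂_3, so H_2 = 0.

H_0 ≅ Z,  H_1 ≅ Z,  H_2 = 0.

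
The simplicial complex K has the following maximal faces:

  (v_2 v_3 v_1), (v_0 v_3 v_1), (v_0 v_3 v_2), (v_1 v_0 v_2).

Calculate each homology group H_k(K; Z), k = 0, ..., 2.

H_0 ≅ Z,  H_1 = 0,  H_2 ≅ Z.

Order the vertices as v_0 < v_1 < v_2 < v_3. Listing each simplex with vertices in this order, K has dimension 2 with simplices:

  0-simplices (4): [v_0], [v_1], [v_2], [v_3]
  1-simplices (6): [v_0,v_1], [v_0,v_2], [v_0,v_3], [v_1,v_2], [v_1,v_3], [v_2,v_3]
  2-simplices (4): [v_0,v_1,v_2], [v_0,v_1,v_3], [v_0,v_2,v_3], [v_1,v_2,v_3]

giving chain groups C_0 ≅ Z^4, C_1 ≅ Z^6, C_2 ≅ Z^4.

∂_1: C_1 → C_0 is given by ∂[p,q] = [q] − [p].
The 4×6 boundary matrix has rank 3 and Smith normal form diag(1,1,1).

Boundary ∂_2: C_2 → C_1 acts by ∂[p,q,r] = [q,r] − [p,r] + [p,q]. For instance
  ∂[v_0,v_2,v_3] = [v_2,v_3] − [v_0,v_3] + [v_0,v_2],
  ∂[v_1,v_2,v_3] = [v_2,v_3] − [v_1,v_3] + [v_1,v_2].
As a 6×4 matrix over Z this has rank 3, with invariant factors (1,1,1).

Reading off H_k = ker ∂_k / im ∂_{k+1}:

  H_0: rank C_0 − rank ∂_1 = 4 − 3 = 1, and the invariant factors of ∂_1 are all 1, so H_0 = Z.
  H_1: rank ker ∂_1 − rank ∂_2 = (6 − 3) − 3 = 0, and the invariant factors of ∂_2 are all 1, so H_1 = 0.
  H_2: rank ker ∂_2 − rank ∂_3 = (4 − 3) − 0 = 1, and there is no ∂_3, so H_2 = Z.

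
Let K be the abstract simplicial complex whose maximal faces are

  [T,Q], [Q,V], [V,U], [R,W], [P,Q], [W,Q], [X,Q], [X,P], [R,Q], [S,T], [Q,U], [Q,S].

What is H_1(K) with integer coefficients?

We work with the vertex ordering P < Q < R < S < T < U < V < W < X. The simplices of K, each written with vertices in increasing order, are:

  0-simplices (9): P, Q, R, S, T, U, V, W, X
  1-simplices (12): PQ, PX, QR, QS, QT, QU, QV, QW, QX, RW, ST, UV

Hence C_0 ≅ Z^9, C_1 ≅ Z^12.

∂_1: C_1 → C_0 is given by ∂[p,q] = [q] − [p].
The 9×12 boundary matrix has rank 8 and Smith normal form diag(1,1,1,1,1,1,1,1).

Computing H_k = (kernel of ∂_k) / (image of ∂_{k+1}):

  H_1: rank ker ∂_1 − rank ∂_2 = (12 − 8) − 0 = 4, and there is no ∂_2, so H_1 = Z^4.

H_1 = Z^4.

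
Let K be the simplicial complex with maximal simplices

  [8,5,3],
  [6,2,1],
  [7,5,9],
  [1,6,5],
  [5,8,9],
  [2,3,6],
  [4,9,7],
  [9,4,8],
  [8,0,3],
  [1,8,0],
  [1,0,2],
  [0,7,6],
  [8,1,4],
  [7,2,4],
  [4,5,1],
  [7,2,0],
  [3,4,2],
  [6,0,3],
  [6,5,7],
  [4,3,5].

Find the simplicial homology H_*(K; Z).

H_0 = Z,  H_1 = Z × Z/2,  H_2 = 0.

We work with the vertex ordering 0 < 1 < 2 < 3 < 4 < 5 < 6 < 7 < 8 < 9. The simplices of K, each written with vertices in increasing order, are:

  0-simplices (10): [0], [1], [2], [3], [4], [5], [6], [7], [8], [9]
  1-simplices (30): (30 of them)
  2-simplices (20): (20 of them)

giving chain groups C_0 ≅ Z^10, C_1 ≅ Z^30, C_2 ≅ Z^20.

The boundary map ∂_1: C_1 → C_0 maps an edge to its endpoints' difference, ∂[p,q] = q − p. For instance
  ∂[0,3] = [3] − [0].
As a 10×30 matrix over Z this has rank 9, with invariant factors (1,1,1,1,1,1,1,1,1).

∂_2: C_2 → C_1 sends each 2-simplex [p,q,r] to [q,r] − [p,r] + [p,q]. For instance
  ∂[1,2,6] = [2,6] − [1,6] + [1,2],
  ∂[2,3,6] = [3,6] − [2,6] + [2,3].
As a 30×20 matrix over Z this has rank 20, with invariant factors (1,1,1,1,1,1,1,1,1,1,1,1,1,1,1,1,1,1,1,2).

Computing H_k = (kernel of ∂_k) / (image of ∂_{k+1}):

  H_0: rank C_0 − rank ∂_1 = 10 − 9 = 1, and the invariant factors of ∂_1 are all 1, so H_0 = Z.
  H_1: rank ker ∂_1 − rank ∂_2 = (30 − 9) − 20 = 1, and ∂_2 has invariant factor 2 > 1, so H_1 = Z × Z/2.
  H_2: rank ker ∂_2 − rank ∂_3 = (20 − 20) − 0 = 0, and there is no ∂_3, so H_2 = 0.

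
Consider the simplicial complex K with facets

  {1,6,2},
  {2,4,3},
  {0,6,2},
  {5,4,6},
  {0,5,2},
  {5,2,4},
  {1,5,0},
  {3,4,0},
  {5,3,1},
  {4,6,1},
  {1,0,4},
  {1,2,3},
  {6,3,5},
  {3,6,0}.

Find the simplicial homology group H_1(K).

H_1 = Z^2.

Order the vertices as 0 < 1 < 2 < 3 < 4 < 5 < 6. Listing each simplex with vertices in this order, K has dimension 2 with simplices:

  0-simplices (7): [0], [1], [2], [3], [4], [5], [6]
  1-simplices (21): [0,1], [0,2], [0,3], [0,4], [0,5], [0,6], [1,2], [1,3], [1,4], [1,5], [1,6], [2,3], [2,4], [2,5], [2,6], [3,4], [3,5], [3,6], [4,5], [4,6], [5,6]
  2-simplices (14): [0,1,4], [0,1,5], [0,2,5], [0,2,6], [0,3,4], [0,3,6], [1,2,3], [1,2,6], [1,3,5], [1,4,6], [2,3,4], [2,4,5], [3,5,6], [4,5,6]

Hence C_0 ≅ Z^7, C_1 ≅ Z^21, C_2 ≅ Z^14.

The boundary map ∂_1: C_1 → C_0 sends each edge [p,q] (with p < q) to q − p.
The 7×21 boundary matrix has rank 6 and Smith normal form diag(1,1,1,1,1,1).

The boundary map ∂_2: C_2 → C_1 acts by ∂[p,q,r] = [q,r] − [p,r] + [p,q]. For instance
  ∂[0,2,6] = [2,6] − [0,6] + [0,2],
  ∂[1,4,6] = [4,6] − [1,6] + [1,4].
The resulting 21×14 matrix has rank 13, and its Smith normal form has invariant factors (1,1,1,1,1,1,1,1,1,1,1,1,1).

Now H_k = ker ∂_k / im ∂_{k+1}, so:

  H_1: rank ker ∂_1 − rank ∂_2 = (21 − 6) − 13 = 2, and the invariant factors of ∂_2 are all 1, so H_1 ≅ Z^2.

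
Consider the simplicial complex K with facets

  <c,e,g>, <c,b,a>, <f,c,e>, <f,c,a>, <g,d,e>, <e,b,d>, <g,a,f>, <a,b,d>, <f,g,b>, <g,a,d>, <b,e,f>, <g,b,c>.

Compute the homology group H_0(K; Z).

H_0 = Z.

Order the vertices as a < b < c < d < e < f < g. Listing each simplex with vertices in this order, K has dimension 2 with simplices:

  0-simplices (7): a, b, c, d, e, f, g
  1-simplices (18): ab, ac, ad, af, ag, bc, bd, be, bf, bg, ce, cf, cg, de, dg, ef, eg, fg
  2-simplices (12): abc, abd, acf, adg, afg, bcg, bde, bef, bfg, cef, ceg, deg

giving chain groups C_0 ≅ Z^7, C_1 ≅ Z^18, C_2 ≅ Z^12.

∂_1: C_1 → C_0 maps an edge to its endpoints' difference, ∂[p,q] = q − p.
As a 7×18 matrix over Z this has rank 6, with invariant factors (1,1,1,1,1,1).

The boundary map ∂_2: C_2 → C_1 acts by ∂[p,q,r] = [q,r] − [p,r] + [p,q]. For instance
  ∂abd = bd − ad + ab,
  ∂bef = ef − bf + be.
The resulting 18×12 matrix has rank 12, and its Smith normal form has invariant factors (1,1,1,1,1,1,1,1,1,1,1,2).

Reading off H_k = ker ∂_k / im ∂_{k+1}:

  H_0: rank C_0 − rank ∂_1 = 7 − 6 = 1, and the invariant factors of ∂_1 are all 1, so H_0 = Z.

(K is a triangulation of the real projective plane RP^2.)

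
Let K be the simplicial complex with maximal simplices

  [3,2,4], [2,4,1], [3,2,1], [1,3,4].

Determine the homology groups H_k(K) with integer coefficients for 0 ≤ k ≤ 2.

Order the vertices as 1 < 2 < 3 < 4. Listing each simplex with vertices in this order, K has dimension 2 with simplices:

  0-simplices (4): [1], [2], [3], [4]
  1-simplices (6): [1,2], [1,3], [1,4], [2,3], [2,4], [3,4]
  2-simplices (4): [1,2,3], [1,2,4], [1,3,4], [2,3,4]

so the chain groups are C_0 ≅ Z^4, C_1 ≅ Z^6, C_2 ≅ Z^4.

∂_1: C_1 → C_0 is given by ∂[p,q] = [q] − [p]. For instance
  ∂[1,4] = [4] − [1].
The resulting 4×6 matrix has rank 3, and its Smith normal form has invariant factors (1,1,1).

Boundary ∂_2: C_2 → C_1 acts by ∂[p,q,r] = [q,r] − [p,r] + [p,q]. For instance
  ∂[1,2,3] = [2,3] − [1,3] + [1,2],
  ∂[1,3,4] = [3,4] − [1,4] + [1,3].
This gives a 6×4 integer matrix of rank 3; reducing to Smith normal form yields diagonal entries (1,1,1).

Computing H_k = (kernel of ∂_k) / (image of ∂_{k+1}):

  H_0: rank C_0 − rank ∂_1 = 4 − 3 = 1, and the invariant factors of ∂_1 are all 1, so H_0 ≅ Z.
  H_1: rank ker ∂_1 − rank ∂_2 = (6 − 3) − 3 = 0, and the invariant factors of ∂_2 are all 1, so H_1 ≅ 0.
  H_2: rank ker ∂_2 − rank ∂_3 = (4 − 3) − 0 = 1, and there is no ∂_3, so H_2 ≅ Z.

H_0 ≅ Z,  H_1 = 0,  H_2 ≅ Z.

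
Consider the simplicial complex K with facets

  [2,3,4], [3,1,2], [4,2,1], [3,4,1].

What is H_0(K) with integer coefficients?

H_0 = Z.

Order the vertices as 1 < 2 < 3 < 4. Listing each simplex with vertices in this order, K has dimension 2 with simplices:

  0-simplices (4): [1], [2], [3], [4]
  1-simplices (6): [1,2], [1,3], [1,4], [2,3], [2,4], [3,4]
  2-simplices (4): [1,2,3], [1,2,4], [1,3,4], [2,3,4]

Hence C_0 ≅ Z^4, C_1 ≅ Z^6, C_2 ≅ Z^4.

∂_1: C_1 → C_0 is given by ∂[p,q] = [q] − [p].
The 4×6 boundary matrix has rank 3 and Smith normal form diag(1,1,1).

∂_2: C_2 → C_1 acts by ∂[p,q,r] = [q,r] − [p,r] + [p,q]. For instance
  ∂[1,2,3] = [2,3] − [1,3] + [1,2],
  ∂[1,2,4] = [2,4] − [1,4] + [1,2].
The 6×4 boundary matrix has rank 3 and Smith normal form diag(1,1,1).

Reading off H_k = ker ∂_k / im ∂_{k+1}:

  H_0: rank C_0 − rank ∂_1 = 4 − 3 = 1, and the invariant factors of ∂_1 are all 1, so H_0 ≅ Z.

(K is a triangulation of the 2-sphere S^2.)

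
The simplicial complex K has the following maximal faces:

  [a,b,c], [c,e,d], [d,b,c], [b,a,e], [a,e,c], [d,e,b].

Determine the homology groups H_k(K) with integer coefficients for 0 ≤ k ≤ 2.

H_0 ≅ Z,  H_1 = 0,  H_2 ≅ Z.

Take the total order a < b < c < d < e on the vertex set. Then K (dimension 2) consists of the simplices:

  0-simplices (5): a, b, c, d, e
  1-simplices (9): ab, ac, ae, bc, bd, be, cd, ce, de
  2-simplices (6): abc, abe, ace, bcd, bde, cde

Hence C_0 ≅ Z^5, C_1 ≅ Z^9, C_2 ≅ Z^6.

∂_1: C_1 → C_0 is given by ∂[p,q] = [q] − [p]. For instance
  ∂ab = b − a.
The 5×9 boundary matrix has rank 4 and Smith normal form diag(1,1,1,1).

∂_2: C_2 → C_1 maps a triangle to the signed sum of its edges. For instance
  ∂abe = be − ae + ab,
  ∂bde = de − be + bd.
The 9×6 boundary matrix has rank 5 and Smith normal form diag(1,1,1,1,1).

Reading off H_k = ker ∂_k / im ∂_{k+1}:

  H_0: rank C_0 − rank ∂_1 = 5 − 4 = 1, and the invariant factors of ∂_1 are all 1, so H_0 ≅ Z.
  H_1: rank ker ∂_1 − rank ∂_2 = (9 − 4) − 5 = 0, and the invariant factors of ∂_2 are all 1, so H_1 ≅ 0.
  H_2: rank ker ∂_2 − rank ∂_3 = (6 − 5) − 0 = 1, and there is no ∂_3, so H_2 ≅ Z.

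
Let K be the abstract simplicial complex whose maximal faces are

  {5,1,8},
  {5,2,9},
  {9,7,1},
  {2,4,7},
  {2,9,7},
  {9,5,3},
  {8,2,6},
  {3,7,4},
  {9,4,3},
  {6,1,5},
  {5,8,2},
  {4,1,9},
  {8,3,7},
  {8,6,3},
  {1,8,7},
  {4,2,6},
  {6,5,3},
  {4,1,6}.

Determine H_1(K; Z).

We work with the vertex ordering 1 < 2 < 3 < 4 < 5 < 6 < 7 < 8 < 9. The simplices of K, each written with vertices in increasing order, are:

  0-simplices (9): [1], [2], [3], [4], [5], [6], [7], [8], [9]
  1-simplices (27): (27 of them)
  2-simplices (18): [1,4,6], [1,4,9], [1,5,6], [1,5,8], [1,7,8], [1,7,9], [2,4,6], [2,4,7], [2,5,8], [2,5,9], [2,6,8], [2,7,9], [3,4,7], [3,4,9], [3,5,6], [3,5,9], [3,6,8], [3,7,8]

giving chain groups C_0 ≅ Z^9, C_1 ≅ Z^27, C_2 ≅ Z^18.

The boundary map ∂_1: C_1 → C_0 is given by ∂[p,q] = [q] − [p]. For instance
  ∂[3,9] = [9] − [3].
The 9×27 boundary matrix has rank 8 and Smith normal form diag(1,1,1,1,1,1,1,1).

∂_2: C_2 → C_1 acts by ∂[p,q,r] = [q,r] − [p,r] + [p,q]. For instance
  ∂[1,7,8] = [7,8] − [1,8] + [1,7],
  ∂[2,5,8] = [5,8] − [2,8] + [2,5].
The 27×18 boundary matrix has rank 18 and Smith normal form diag(1,1,1,1,1,1,1,1,1,1,1,1,1,1,1,1,1,2).

Now H_k = ker ∂_k / im ∂_{k+1}, so:

  H_1: rank ker ∂_1 − rank ∂_2 = (27 − 8) − 18 = 1, and ∂_2 has invariant factor 2 > 1, so H_1 ≅ Z ⊕ Z/2Z.

H_1 ≅ Z ⊕ Z/2Z.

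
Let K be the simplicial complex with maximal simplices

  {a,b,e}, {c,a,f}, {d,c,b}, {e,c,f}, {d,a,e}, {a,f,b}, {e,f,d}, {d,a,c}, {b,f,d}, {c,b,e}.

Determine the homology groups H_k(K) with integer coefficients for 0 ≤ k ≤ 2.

We work with the vertex ordering a < b < c < d < e < f. The simplices of K, each written with vertices in increasing order, are:

  0-simplices (6): a, b, c, d, e, f
  1-simplices (15): ab, ac, ad, ae, af, bc, bd, be, bf, cd, ce, cf, de, df, ef
  2-simplices (10): abe, abf, acd, acf, ade, bcd, bce, bdf, cef, def

Hence C_0 ≅ Z^6, C_1 ≅ Z^15, C_2 ≅ Z^10.

The boundary map ∂_1: C_1 → C_0 sends each edge [p,q] (with p < q) to q − p. For instance
  ∂ac = c − a.
As a 6×15 matrix over Z this has rank 5, with invariant factors (1,1,1,1,1).

The boundary map ∂_2: C_2 → C_1 maps a triangle to the signed sum of its edges. For instance
  ∂ade = de − ae + ad,
  ∂abe = be − ae + ab.
The 15×10 boundary matrix has rank 10 and Smith normal form diag(1,1,1,1,1,1,1,1,1,2).

Computing H_k = (kernel of ∂_k) / (image of ∂_{k+1}):

  H_0: rank C_0 − rank ∂_1 = 6 − 5 = 1, and the invariant factors of ∂_1 are all 1, so H_0 ≅ Z.
  H_1: rank ker ∂_1 − rank ∂_2 = (15 − 5) − 10 = 0, and ∂_2 has invariant factor 2 > 1, so H_1 ≅ Z/2.
  H_2: rank ker ∂_2 − rank ∂_3 = (10 − 10) − 0 = 0, and there is no ∂_3, so H_2 ≅ 0.

H_0 ≅ Z,  H_1 ≅ Z/2,  H_2 = 0.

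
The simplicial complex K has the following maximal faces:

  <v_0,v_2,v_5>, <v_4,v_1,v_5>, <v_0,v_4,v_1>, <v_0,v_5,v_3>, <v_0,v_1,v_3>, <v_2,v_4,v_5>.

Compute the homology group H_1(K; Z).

We work with the vertex ordering v_0 < v_1 < v_2 < v_3 < v_4 < v_5. The simplices of K, each written with vertices in increasing order, are:

  0-simplices (6): [v_0], [v_1], [v_2], [v_3], [v_4], [v_5]
  1-simplices (12): [v_0,v_1], [v_0,v_2], [v_0,v_3], [v_0,v_4], [v_0,v_5], [v_1,v_3], [v_1,v_4], [v_1,v_5], [v_2,v_4], [v_2,v_5], [v_3,v_5], [v_4,v_5]
  2-simplices (6): [v_0,v_1,v_3], [v_0,v_1,v_4], [v_0,v_2,v_5], [v_0,v_3,v_5], [v_1,v_4,v_5], [v_2,v_4,v_5]

Hence C_0 ≅ Z^6, C_1 ≅ Z^12, C_2 ≅ Z^6.

Boundary ∂_1: C_1 → C_0 is given by ∂[p,q] = [q] − [p].
As a 6×12 matrix over Z this has rank 5, with invariant factors (1,1,1,1,1).

Boundary ∂_2: C_2 → C_1 acts by ∂[p,q,r] = [q,r] − [p,r] + [p,q]. For instance
  ∂[v_0,v_3,v_5] = [v_3,v_5] − [v_0,v_5] + [v_0,v_3],
  ∂[v_2,v_4,v_5] = [v_4,v_5] − [v_2,v_5] + [v_2,v_4].
The resulting 12×6 matrix has rank 6, and its Smith normal form has invariant factors (1,1,1,1,1,1).

Computing H_k = (kernel of ∂_k) / (image of ∂_{k+1}):

  H_1: rank ker ∂_1 − rank ∂_2 = (12 − 5) − 6 = 1, and the invariant factors of ∂_2 are all 1, so H_1 = Z.

H_1 ≅ Z.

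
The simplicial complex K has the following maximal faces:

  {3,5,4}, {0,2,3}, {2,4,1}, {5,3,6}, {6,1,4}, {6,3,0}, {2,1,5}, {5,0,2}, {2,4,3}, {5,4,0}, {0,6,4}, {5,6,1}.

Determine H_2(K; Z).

H_2 ≅ 0.

Fix the vertex order 0 < 1 < 2 < 3 < 4 < 5 < 6 and write every simplex with vertices in increasing order. Then dim K = 2 and the simplices of K are:

  0-simplices (7): [0], [1], [2], [3], [4], [5], [6]
  1-simplices (18): [0,2], [0,3], [0,4], [0,5], [0,6], [1,2], [1,4], [1,5], [1,6], [2,3], [2,4], [2,5], [3,4], [3,5], [3,6], [4,5], [4,6], [5,6]
  2-simplices (12): [0,2,3], [0,2,5], [0,3,6], [0,4,5], [0,4,6], [1,2,4], [1,2,5], [1,4,6], [1,5,6], [2,3,4], [3,4,5], [3,5,6]

giving chain groups C_0 ≅ Z^7, C_1 ≅ Z^18, C_2 ≅ Z^12.

∂_1: C_1 → C_0 maps an edge to its endpoints' difference, ∂[p,q] = q − p. For instance
  ∂[5,6] = [6] − [5].
The resulting 7×18 matrix has rank 6, and its Smith normal form has invariant factors (1,1,1,1,1,1).

∂_2: C_2 → C_1 sends each 2-simplex [p,q,r] to [q,r] − [p,r] + [p,q]. For instance
  ∂[0,2,3] = [2,3] − [0,3] + [0,2],
  ∂[3,4,5] = [4,5] − [3,5] + [3,4].
As a 18×12 matrix over Z this has rank 12, with invariant factors (1,1,1,1,1,1,1,1,1,1,1,2).

Computing H_k = (kernel of ∂_k) / (image of ∂_{k+1}):

  H_2: rank ker ∂_2 − rank ∂_3 = (12 − 12) − 0 = 0, and there is no ∂_3, so H_2 = 0.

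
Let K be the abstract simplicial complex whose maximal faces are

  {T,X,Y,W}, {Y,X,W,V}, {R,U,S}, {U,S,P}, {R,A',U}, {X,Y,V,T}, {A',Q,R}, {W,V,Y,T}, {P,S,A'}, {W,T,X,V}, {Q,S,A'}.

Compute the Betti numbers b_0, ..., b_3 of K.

b_0 = 2, b_1 = 1, b_2 = 0, b_3 = 1.

Fix the vertex order P < Q < R < S < T < U < V < W < X < Y < A' and write every simplex with vertices in increasing order. Then dim K = 3 and the simplices of K are:

  0-simplices (11): [P], [Q], [R], [S], [T], [U], [V], [W], [X], [Y], [A']
  1-simplices (22): [P,S], [P,U], [P,A'], [Q,R], [Q,S], [Q,A'], [R,S], [R,U], [R,A'], [S,U], [S,A'], [T,V], [T,W], [T,X], [T,Y], [U,A'], [V,W], [V,X], [V,Y], [W,X], [W,Y], [X,Y]
  2-simplices (16): [P,S,U], [P,S,A'], [Q,R,A'], [Q,S,A'], [R,S,U], [R,U,A'], [T,V,W], [T,V,X], [T,V,Y], [T,W,X], [T,W,Y], [T,X,Y], [V,W,X], [V,W,Y], [V,X,Y], [W,X,Y]
  3-simplices (5): [T,V,W,X], [T,V,W,Y], [T,V,X,Y], [T,W,X,Y], [V,W,X,Y]

so the chain groups are C_0 ≅ Z^11, C_1 ≅ Z^22, C_2 ≅ Z^16, C_3 ≅ Z^5.

Boundary ∂_1: C_1 → C_0 is given by ∂[p,q] = [q] − [p]. For instance
  ∂[S,U] = [U] − [S].
The resulting 11×22 matrix has rank 9, and its Smith normal form has invariant factors (1,1,1,1,1,1,1,1,1).

Boundary ∂_2: C_2 → C_1 acts by ∂[p,q,r] = [q,r] − [p,r] + [p,q]. For instance
  ∂[T,V,X] = [V,X] − [T,X] + [T,V],
  ∂[T,W,Y] = [W,Y] − [T,Y] + [T,W].
The 22×16 boundary matrix has rank 12 and Smith normal form diag(1,1,1,1,1,1,1,1,1,1,1,1).

Boundary ∂_3: C_3 → C_2 sends each 3-simplex σ to the alternating sum Σ_i (−1)^i (σ with its i-th vertex removed). For instance
  ∂[T,W,X,Y] = [W,X,Y] − [T,X,Y] + [T,W,Y] − [T,W,X],
  ∂[T,V,X,Y] = [V,X,Y] − [T,X,Y] + [T,V,Y] − [T,V,X].
The 16×5 boundary matrix has rank 4 and Smith normal form diag(1,1,1,1).

Computing H_k = (kernel of ∂_k) / (image of ∂_{k+1}):

  H_0: rank C_0 − rank ∂_1 = 11 − 9 = 2, and the invariant factors of ∂_1 are all 1, so H_0 = Z^2.
  H_1: rank ker ∂_1 − rank ∂_2 = (22 − 9) − 12 = 1, and the invariant factors of ∂_2 are all 1, so H_1 = Z.
  H_2: rank ker ∂_2 − rank ∂_3 = (16 − 12) − 4 = 0, and the invariant factors of ∂_3 are all 1, so H_2 = 0.
  H_3: rank ker ∂_3 − rank ∂_4 = (5 − 4) − 0 = 1, and there is no ∂_4, so H_3 = Z.

Hence the Betti numbers are b_0 = 2, b_1 = 1, b_2 = 0, b_3 = 1.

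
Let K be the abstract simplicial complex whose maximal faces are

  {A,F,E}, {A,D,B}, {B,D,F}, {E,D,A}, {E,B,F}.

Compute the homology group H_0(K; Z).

Order the vertices as A < B < D < E < F. Listing each simplex with vertices in this order, K has dimension 2 with simplices:

  0-simplices (5): A, B, D, E, F
  1-simplices (10): AB, AD, AE, AF, BD, BE, BF, DE, DF, EF
  2-simplices (5): ABD, ADE, AEF, BDF, BEF

Hence C_0 ≅ Z^5, C_1 ≅ Z^10, C_2 ≅ Z^5.

Boundary ∂_1: C_1 → C_0 is given by ∂[p,q] = [q] − [p]. For instance
  ∂BE = E − B.
The 5×10 boundary matrix has rank 4 and Smith normal form diag(1,1,1,1).

∂_2: C_2 → C_1 acts by ∂[p,q,r] = [q,r] − [p,r] + [p,q]. For instance
  ∂ABD = BD − AD + AB,
  ∂AEF = EF − AF + AE.
This gives a 10×5 integer matrix of rank 5; reducing to Smith normal form yields diagonal entries (1,1,1,1,1).

From H_k ≅ ker(∂_k) / im(∂_{k+1}) we obtain:

  H_0: rank C_0 − rank ∂_1 = 5 − 4 = 1, and the invariant factors of ∂_1 are all 1, so H_0 = Z.

H_0 = Z.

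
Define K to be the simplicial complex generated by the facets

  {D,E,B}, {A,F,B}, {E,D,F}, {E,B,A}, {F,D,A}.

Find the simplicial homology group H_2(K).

Order the vertices as A < B < D < E < F. Listing each simplex with vertices in this order, K has dimension 2 with simplices:

  0-simplices (5): A, B, D, E, F
  1-simplices (10): AB, AD, AE, AF, BD, BE, BF, DE, DF, EF
  2-simplices (5): ABE, ABF, ADF, BDE, DEF

giving chain groups C_0 ≅ Z^5, C_1 ≅ Z^10, C_2 ≅ Z^5.

∂_1: C_1 → C_0 sends each edge [p,q] (with p < q) to q − p. For instance
  ∂AD = D − A.
As a 5×10 matrix over Z this has rank 4, with invariant factors (1,1,1,1).

Boundary ∂_2: C_2 → C_1 acts by ∂[p,q,r] = [q,r] − [p,r] + [p,q]. For instance
  ∂DEF = EF − DF + DE,
  ∂BDE = DE − BE + BD.
The 10×5 boundary matrix has rank 5 and Smith normal form diag(1,1,1,1,1).

From H_k ≅ ker(∂_k) / im(∂_{k+1}) we obtain:

  H_2: rank ker ∂_2 − rank ∂_3 = (5 − 5) − 0 = 0, and there is no ∂_3, so H_2 = 0.

(K is a triangulation of the Möbius band.)

H_2 = 0.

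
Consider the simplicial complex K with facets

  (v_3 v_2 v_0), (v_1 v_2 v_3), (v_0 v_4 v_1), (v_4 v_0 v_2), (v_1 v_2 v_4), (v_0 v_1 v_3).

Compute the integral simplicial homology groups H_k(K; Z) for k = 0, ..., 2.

Take the total order v_0 < v_1 < v_2 < v_3 < v_4 on the vertex set. Then K (dimension 2) consists of the simplices:

  0-simplices (5): [v_0], [v_1], [v_2], [v_3], [v_4]
  1-simplices (9): [v_0,v_1], [v_0,v_2], [v_0,v_3], [v_0,v_4], [v_1,v_2], [v_1,v_3], [v_1,v_4], [v_2,v_3], [v_2,v_4]
  2-simplices (6): [v_0,v_1,v_3], [v_0,v_1,v_4], [v_0,v_2,v_3], [v_0,v_2,v_4], [v_1,v_2,v_3], [v_1,v_2,v_4]

giving chain groups C_0 ≅ Z^5, C_1 ≅ Z^9, C_2 ≅ Z^6.

∂_1: C_1 → C_0 maps an edge to its endpoints' difference, ∂[p,q] = q − p.
The 5×9 boundary matrix has rank 4 and Smith normal form diag(1,1,1,1).

Boundary ∂_2: C_2 → C_1 acts by ∂[p,q,r] = [q,r] − [p,r] + [p,q]. For instance
  ∂[v_0,v_2,v_4] = [v_2,v_4] − [v_0,v_4] + [v_0,v_2],
  ∂[v_0,v_2,v_3] = [v_2,v_3] − [v_0,v_3] + [v_0,v_2].
The resulting 9×6 matrix has rank 5, and its Smith normal form has invariant factors (1,1,1,1,1).

Computing H_k = (kernel of ∂_k) / (image of ∂_{k+1}):

  H_0: rank C_0 − rank ∂_1 = 5 − 4 = 1, and the invariant factors of ∂_1 are all 1, so H_0 ≅ Z.
  H_1: rank ker ∂_1 − rank ∂_2 = (9 − 4) − 5 = 0, and the invariant factors of ∂_2 are all 1, so H_1 ≅ 0.
  H_2: rank ker ∂_2 − rank ∂_3 = (6 − 5) − 0 = 1, and there is no ∂_3, so H_2 ≅ Z.

H_0 = Z,  H_1 = 0,  H_2 = Z.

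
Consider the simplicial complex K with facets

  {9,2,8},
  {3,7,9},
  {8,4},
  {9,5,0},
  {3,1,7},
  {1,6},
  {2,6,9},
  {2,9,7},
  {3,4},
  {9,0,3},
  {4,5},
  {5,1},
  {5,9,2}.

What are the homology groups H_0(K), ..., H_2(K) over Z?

We work with the vertex ordering 0 < 1 < 2 < 3 < 4 < 5 < 6 < 7 < 8 < 9. The simplices of K, each written with vertices in increasing order, are:

  0-simplices (10): [0], [1], [2], [3], [4], [5], [6], [7], [8], [9]
  1-simplices (21): [0,3], [0,5], [0,9], [1,3], [1,5], [1,6], [1,7], [2,5], [2,6], [2,7], [2,8], [2,9], [3,4], [3,7], [3,9], [4,5], [4,8], [5,9], [6,9], [7,9], [8,9]
  2-simplices (8): [0,3,9], [0,5,9], [1,3,7], [2,5,9], [2,6,9], [2,7,9], [2,8,9], [3,7,9]

Hence C_0 ≅ Z^10, C_1 ≅ Z^21, C_2 ≅ Z^8.

∂_1: C_1 → C_0 maps an edge to its endpoints' difference, ∂[p,q] = q − p. For instance
  ∂[5,9] = [9] − [5].
As a 10×21 matrix over Z this has rank 9, with invariant factors (1,1,1,1,1,1,1,1,1).

The boundary map ∂_2: C_2 → C_1 maps a triangle to the signed sum of its edges. For instance
  ∂[2,6,9] = [6,9] − [2,9] + [2,6],
  ∂[1,3,7] = [3,7] − [1,7] + [1,3].
The resulting 21×8 matrix has rank 8, and its Smith normal form has invariant factors (1,1,1,1,1,1,1,1).

Reading off H_k = ker ∂_k / im ∂_{k+1}:

  H_0: rank C_0 − rank ∂_1 = 10 − 9 = 1, and the invariant factors of ∂_1 are all 1, so H_0 = Z.
  H_1: rank ker ∂_1 − rank ∂_2 = (21 − 9) − 8 = 4, and the invariant factors of ∂_2 are all 1, so H_1 = Z^4.
  H_2: rank ker ∂_2 − rank ∂_3 = (8 − 8) − 0 = 0, and there is no ∂_3, so H_2 = 0.

H_0 ≅ Z,  H_1 ≅ Z^4,  H_2 = 0.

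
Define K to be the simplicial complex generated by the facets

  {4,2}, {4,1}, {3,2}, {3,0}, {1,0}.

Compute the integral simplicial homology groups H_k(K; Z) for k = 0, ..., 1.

We work with the vertex ordering 0 < 1 < 2 < 3 < 4. The simplices of K, each written with vertices in increasing order, are:

  0-simplices (5): [0], [1], [2], [3], [4]
  1-simplices (5): [0,1], [0,3], [1,4], [2,3], [2,4]

Hence C_0 ≅ Z^5, C_1 ≅ Z^5.

∂_1: C_1 → C_0 is given by ∂[p,q] = [q] − [p].
This gives a 5×5 integer matrix of rank 4; reducing to Smith normal form yields diagonal entries (1,1,1,1).

Reading off H_k = ker ∂_k / im ∂_{k+1}:

  H_0: rank C_0 − rank ∂_1 = 5 − 4 = 1, and the invariant factors of ∂_1 are all 1, so H_0 ≅ Z.
  H_1: rank ker ∂_1 − rank ∂_2 = (5 − 4) − 0 = 1, and there is no ∂_2, so H_1 ≅ Z.

H_0 ≅ Z,  H_1 ≅ Z.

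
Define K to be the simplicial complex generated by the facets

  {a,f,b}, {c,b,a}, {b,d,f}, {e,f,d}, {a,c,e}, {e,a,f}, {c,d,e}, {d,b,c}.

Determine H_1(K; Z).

H_1 ≅ 0.

Fix the vertex order a < b < c < d < e < f and write every simplex with vertices in increasing order. Then dim K = 2 and the simplices of K are:

  0-simplices (6): a, b, c, d, e, f
  1-simplices (12): ab, ac, ae, af, bc, bd, bf, cd, ce, de, df, ef
  2-simplices (8): abc, abf, ace, aef, bcd, bdf, cde, def

Hence C_0 ≅ Z^6, C_1 ≅ Z^12, C_2 ≅ Z^8.

Boundary ∂_1: C_1 → C_0 sends each edge [p,q] (with p < q) to q − p.
The resulting 6×12 matrix has rank 5, and its Smith normal form has invariant factors (1,1,1,1,1).

Boundary ∂_2: C_2 → C_1 sends each 2-simplex [p,q,r] to [q,r] − [p,r] + [p,q]. For instance
  ∂aef = ef − af + ae,
  ∂cde = de − ce + cd.
This gives a 12×8 integer matrix of rank 7; reducing to Smith normal form yields diagonal entries (1,1,1,1,1,1,1).

From H_k ≅ ker(∂_k) / im(∂_{k+1}) we obtain:

  H_1: rank ker ∂_1 − rank ∂_2 = (12 − 5) − 7 = 0, and the invariant factors of ∂_2 are all 1, so H_1 ≅ 0.

(K is a triangulation of the 2-sphere S^2.)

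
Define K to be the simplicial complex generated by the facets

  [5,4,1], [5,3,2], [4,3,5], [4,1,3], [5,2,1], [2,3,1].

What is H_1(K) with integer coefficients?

H_1 = 0.

Take the total order 1 < 2 < 3 < 4 < 5 on the vertex set. Then K (dimension 2) consists of the simplices:

  0-simplices (5): [1], [2], [3], [4], [5]
  1-simplices (9): [1,2], [1,3], [1,4], [1,5], [2,3], [2,5], [3,4], [3,5], [4,5]
  2-simplices (6): [1,2,3], [1,2,5], [1,3,4], [1,4,5], [2,3,5], [3,4,5]

Hence C_0 ≅ Z^5, C_1 ≅ Z^9, C_2 ≅ Z^6.

The boundary map ∂_1: C_1 → C_0 maps an edge to its endpoints' difference, ∂[p,q] = q − p. For instance
  ∂[3,4] = [4] − [3].
This gives a 5×9 integer matrix of rank 4; reducing to Smith normal form yields diagonal entries (1,1,1,1).

The boundary map ∂_2: C_2 → C_1 sends each 2-simplex [p,q,r] to [q,r] − [p,r] + [p,q]. For instance
  ∂[3,4,5] = [4,5] − [3,5] + [3,4],
  ∂[1,2,5] = [2,5] − [1,5] + [1,2].
The resulting 9×6 matrix has rank 5, and its Smith normal form has invariant factors (1,1,1,1,1).

Computing H_k = (kernel of ∂_k) / (image of ∂_{k+1}):

  H_1: rank ker ∂_1 − rank ∂_2 = (9 − 4) − 5 = 0, and the invariant factors of ∂_2 are all 1, so H_1 ≅ 0.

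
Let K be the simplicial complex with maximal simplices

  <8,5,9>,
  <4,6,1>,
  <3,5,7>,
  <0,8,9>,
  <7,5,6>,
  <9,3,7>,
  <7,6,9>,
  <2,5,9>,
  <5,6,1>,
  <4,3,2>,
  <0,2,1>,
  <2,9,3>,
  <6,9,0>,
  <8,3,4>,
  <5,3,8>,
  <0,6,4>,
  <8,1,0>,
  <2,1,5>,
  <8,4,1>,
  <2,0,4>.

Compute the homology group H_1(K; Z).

Fix the vertex order 0 < 1 < 2 < 3 < 4 < 5 < 6 < 7 < 8 < 9 and write every simplex with vertices in increasing order. Then dim K = 2 and the simplices of K are:

  0-simplices (10): [0], [1], [2], [3], [4], [5], [6], [7], [8], [9]
  1-simplices (30): (30 of them)
  2-simplices (20): (20 of them)

so the chain groups are C_0 ≅ Z^10, C_1 ≅ Z^30, C_2 ≅ Z^20.

The boundary map ∂_1: C_1 → C_0 maps an edge to its endpoints' difference, ∂[p,q] = q − p. For instance
  ∂[3,8] = [8] − [3].
The 10×30 boundary matrix has rank 9 and Smith normal form diag(1,1,1,1,1,1,1,1,1).

The boundary map ∂_2: C_2 → C_1 maps a triangle to the signed sum of its edges. For instance
  ∂[3,4,8] = [4,8] − [3,8] + [3,4],
  ∂[0,4,6] = [4,6] − [0,6] + [0,4].
As a 30×20 matrix over Z this has rank 20, with invariant factors (1,1,1,1,1,1,1,1,1,1,1,1,1,1,1,1,1,1,1,2).

Now H_k = ker ∂_k / im ∂_{k+1}, so:

  H_1: rank ker ∂_1 − rank ∂_2 = (30 − 9) − 20 = 1, and ∂_2 has invariant factor 2 > 1, so H_1 = Z ⊕ Z_2.

(K is a triangulation of the Klein bottle.)

H_1 ≅ Z ⊕ Z_2.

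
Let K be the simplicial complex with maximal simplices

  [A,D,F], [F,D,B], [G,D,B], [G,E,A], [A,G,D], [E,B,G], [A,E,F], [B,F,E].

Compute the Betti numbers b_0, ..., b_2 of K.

K has 6 vertices, 12 edges, 8 triangles.
rank ∂_0 = 0, rank ∂_1 = 5 ⇒ b_0 = 6 − 0 − 5 = 1; all invariant factors of ∂_1 are 1 so no torsion. So H_0 ≅ Z.
rank ∂_1 = 5, rank ∂_2 = 7 ⇒ b_1 = 12 − 5 − 7 = 0; all invariant factors of ∂_2 are 1 so no torsion. So H_1 ≅ 0.
rank ∂_2 = 7, rank ∂_3 = 0 ⇒ b_2 = 8 − 7 − 0 = 1. So H_2 ≅ Z.

b_0 = 1, b_1 = 0, b_2 = 1.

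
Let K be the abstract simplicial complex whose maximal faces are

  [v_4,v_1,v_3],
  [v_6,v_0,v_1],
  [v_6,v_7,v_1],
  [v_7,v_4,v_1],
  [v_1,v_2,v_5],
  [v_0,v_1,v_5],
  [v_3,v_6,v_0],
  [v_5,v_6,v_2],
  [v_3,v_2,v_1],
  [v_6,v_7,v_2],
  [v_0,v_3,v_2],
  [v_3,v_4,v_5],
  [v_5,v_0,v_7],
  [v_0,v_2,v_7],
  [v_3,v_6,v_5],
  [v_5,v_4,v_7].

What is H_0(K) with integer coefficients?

We work with the vertex ordering v_0 < v_1 < v_2 < v_3 < v_4 < v_5 < v_6 < v_7. The simplices of K, each written with vertices in increasing order, are:

  0-simplices (8): [v_0], [v_1], [v_2], [v_3], [v_4], [v_5], [v_6], [v_7]
  1-simplices (24): (24 of them)
  2-simplices (16): (16 of them)

giving chain groups C_0 ≅ Z^8, C_1 ≅ Z^24, C_2 ≅ Z^16.

Boundary ∂_1: C_1 → C_0 sends each edge [p,q] (with p < q) to q − p. For instance
  ∂[v_1,v_3] = [v_3] − [v_1].
As a 8×24 matrix over Z this has rank 7, with invariant factors (1,1,1,1,1,1,1).

The boundary map ∂_2: C_2 → C_1 acts by ∂[p,q,r] = [q,r] − [p,r] + [p,q]. For instance
  ∂[v_0,v_2,v_3] = [v_2,v_3] − [v_0,v_3] + [v_0,v_2],
  ∂[v_1,v_6,v_7] = [v_6,v_7] − [v_1,v_7] + [v_1,v_6].
As a 24×16 matrix over Z this has rank 15, with invariant factors (1,1,1,1,1,1,1,1,1,1,1,1,1,1,1).

From H_k ≅ ker(∂_k) / im(∂_{k+1}) we obtain:

  H_0: rank C_0 − rank ∂_1 = 8 − 7 = 1, and the invariant factors of ∂_1 are all 1, so H_0 = Z.

H_0 = Z.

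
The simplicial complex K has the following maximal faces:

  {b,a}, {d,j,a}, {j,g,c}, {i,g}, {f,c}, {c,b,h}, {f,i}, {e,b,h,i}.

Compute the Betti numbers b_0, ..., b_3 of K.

b_0 = 1, b_1 = 3, b_2 = 0, b_3 = 0.

Take the total order a < b < c < d < e < f < g < h < i < j on the vertex set. Then K (dimension 3) consists of the simplices:

  0-simplices (10): a, b, c, d, e, f, g, h, i, j
  1-simplices (18): ab, ad, aj, bc, be, bh, bi, cf, cg, ch, cj, dj, eh, ei, fi, gi, gj, hi
  2-simplices (7): adj, bch, beh, bei, bhi, cgj, ehi
  3-simplices (1): behi

so the chain groups are C_0 ≅ Z^10, C_1 ≅ Z^18, C_2 ≅ Z^7, C_3 ≅ Z^1.

Boundary ∂_1: C_1 → C_0 is given by ∂[p,q] = [q] − [p]. For instance
  ∂hi = i − h.
This gives a 10×18 integer matrix of rank 9; reducing to Smith normal form yields diagonal entries (1,1,1,1,1,1,1,1,1).

∂_2: C_2 → C_1 acts by ∂[p,q,r] = [q,r] − [p,r] + [p,q]. For instance
  ∂beh = eh − bh + be,
  ∂bhi = hi − bi + bh.
The resulting 18×7 matrix has rank 6, and its Smith normal form has invariant factors (1,1,1,1,1,1).

The boundary map ∂_3: C_3 → C_2 sends each 3-simplex σ to the alternating sum Σ_i (−1)^i (σ with its i-th vertex removed). For instance
  ∂behi = ehi − bhi + bei − beh.
The 7×1 boundary matrix has rank 1 and Smith normal form diag(1).

From H_k ≅ ker(∂_k) / im(∂_{k+1}) we obtain:

  H_0: rank C_0 − rank ∂_1 = 10 − 9 = 1, and the invariant factors of ∂_1 are all 1, so H_0 = Z.
  H_1: rank ker ∂_1 − rank ∂_2 = (18 − 9) − 6 = 3, and the invariant factors of ∂_2 are all 1, so H_1 = Z^3.
  H_2: rank ker ∂_2 − rank ∂_3 = (7 − 6) − 1 = 0, and the invariant factors of ∂_3 are all 1, so H_2 = 0.
  H_3: rank ker ∂_3 − rank ∂_4 = (1 − 1) − 0 = 0, and there is no ∂_4, so H_3 = 0.

As a check, the Euler characteristic is 10 − 18 + 7 − 1 = -2, which agrees with 1 − 3 + 0 − 0 = -2.

Hence the Betti numbers are b_0 = 1, b_1 = 3, b_2 = 0, b_3 = 0.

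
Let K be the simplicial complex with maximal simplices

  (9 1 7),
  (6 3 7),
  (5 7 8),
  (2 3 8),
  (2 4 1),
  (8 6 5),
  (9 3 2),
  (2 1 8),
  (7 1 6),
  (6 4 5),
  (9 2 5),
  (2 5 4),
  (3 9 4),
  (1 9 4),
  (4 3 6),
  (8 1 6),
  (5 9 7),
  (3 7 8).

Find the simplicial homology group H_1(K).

Take the total order 1 < 2 < 3 < 4 < 5 < 6 < 7 < 8 < 9 on the vertex set. Then K (dimension 2) consists of the simplices:

  0-simplices (9): [1], [2], [3], [4], [5], [6], [7], [8], [9]
  1-simplices (27): (27 of them)
  2-simplices (18): [1,2,4], [1,2,8], [1,4,9], [1,6,7], [1,6,8], [1,7,9], [2,3,8], [2,3,9], [2,4,5], [2,5,9], [3,4,6], [3,4,9], [3,6,7], [3,7,8], [4,5,6], [5,6,8], [5,7,8], [5,7,9]

giving chain groups C_0 ≅ Z^9, C_1 ≅ Z^27, C_2 ≅ Z^18.

The boundary map ∂_1: C_1 → C_0 sends each edge [p,q] (with p < q) to q − p. For instance
  ∂[4,5] = [5] − [4].
The 9×27 boundary matrix has rank 8 and Smith normal form diag(1,1,1,1,1,1,1,1).

∂_2: C_2 → C_1 sends each 2-simplex [p,q,r] to [q,r] − [p,r] + [p,q]. For instance
  ∂[5,7,8] = [7,8] − [5,8] + [5,7],
  ∂[3,7,8] = [7,8] − [3,8] + [3,7].
As a 27×18 matrix over Z this has rank 18, with invariant factors (1,1,1,1,1,1,1,1,1,1,1,1,1,1,1,1,1,2).

From H_k ≅ ker(∂_k) / im(∂_{k+1}) we obtain:

  H_1: rank ker ∂_1 − rank ∂_2 = (27 − 8) − 18 = 1, and ∂_2 has invariant factor 2 > 1, so H_1 ≅ Z × Z/2.

H_1 = Z × Z/2.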